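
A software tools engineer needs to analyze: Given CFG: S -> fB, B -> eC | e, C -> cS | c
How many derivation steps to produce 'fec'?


Grammar: S -> fB, B -> eC | e, C -> cS | c
Deriving 'fec':
Step 1: S -> fB => fB
Step 2: B -> eC => feC
Step 3: C -> c => fec
Total derivation steps: 3

3


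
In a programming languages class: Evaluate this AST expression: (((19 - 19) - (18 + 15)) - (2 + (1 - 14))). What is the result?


Expression: (((19 - 19) - (18 + 15)) - (2 + (1 - 14)))
Evaluating step by step:
  19 - 19 = 0
  18 + 15 = 33
  0 - 33 = -33
  1 - 14 = -13
  2 + -13 = -11
  -33 - -11 = -22
Result: -22

-22


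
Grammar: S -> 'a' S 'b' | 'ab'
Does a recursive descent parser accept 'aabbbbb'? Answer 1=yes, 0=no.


Grammar accepts strings of the form a^n b^n (n >= 1)
Word: 'aabbbbb'
Counting: 2 a's and 5 b's
Check: 2 == 5? No
Mismatch: a-count != b-count
Rejected

0


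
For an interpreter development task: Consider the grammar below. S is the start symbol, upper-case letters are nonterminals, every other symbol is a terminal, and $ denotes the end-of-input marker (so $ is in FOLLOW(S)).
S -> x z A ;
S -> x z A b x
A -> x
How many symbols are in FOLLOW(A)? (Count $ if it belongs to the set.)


S is the start symbol and does not occur in any rule body, so FOLLOW(S) = {$}.
Examining every occurrence of A in a rule body:
  S -> x z A ; : A is followed by terminal ';' -> add ';'
  S -> x z A b x : A is followed by terminal 'b' -> add 'b'
  A -> x : A does not occur in the body -> contributes nothing
FOLLOW(A) = {;, b}
Count: 2

2


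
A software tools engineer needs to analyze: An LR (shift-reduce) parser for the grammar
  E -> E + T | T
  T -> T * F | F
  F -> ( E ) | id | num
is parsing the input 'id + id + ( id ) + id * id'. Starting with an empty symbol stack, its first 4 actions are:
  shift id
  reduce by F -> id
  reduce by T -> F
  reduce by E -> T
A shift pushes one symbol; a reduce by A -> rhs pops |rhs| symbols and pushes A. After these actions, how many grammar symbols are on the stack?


Tracking the symbol stack through each action:
  Action 1: shift 'id' : push -> stack = [id] (size 1)
  Action 2: reduce by F -> id : pop 1, push F -> stack = [F] (size 1)
  Action 3: reduce by T -> F : pop 1, push T -> stack = [T] (size 1)
  Action 4: reduce by E -> T : pop 1, push E -> stack = [E] (size 1)
Final stack size: 1

1


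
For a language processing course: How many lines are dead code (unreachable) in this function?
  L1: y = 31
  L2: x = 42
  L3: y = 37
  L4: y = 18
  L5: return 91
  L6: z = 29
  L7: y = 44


Analyzing control flow:
  L1: reachable (before return)
  L2: reachable (before return)
  L3: reachable (before return)
  L4: reachable (before return)
  L5: reachable (return statement)
  L6: DEAD (after return at L5)
  L7: DEAD (after return at L5)
Return at L5, total lines = 7
Dead lines: L6 through L7
Count: 2

2


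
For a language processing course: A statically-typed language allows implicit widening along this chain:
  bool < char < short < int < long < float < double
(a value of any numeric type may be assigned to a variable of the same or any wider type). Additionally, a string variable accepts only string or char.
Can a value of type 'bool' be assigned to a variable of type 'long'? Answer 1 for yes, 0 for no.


Target variable type: long
Source value type: bool
Numeric ranks: bool=0, long=4
Widening allowed iff rank(source) <= rank(target): 0 <= 4? Yes
Result: 1

1


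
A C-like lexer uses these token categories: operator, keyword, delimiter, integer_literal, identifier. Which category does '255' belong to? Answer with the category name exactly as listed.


Token: '255'
Checking categories:
  identifier: no
  integer_literal: YES
  operator: no
  keyword: no
  delimiter: no
Category: integer_literal

integer_literal


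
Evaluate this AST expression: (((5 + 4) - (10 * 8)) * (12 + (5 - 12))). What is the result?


Expression: (((5 + 4) - (10 * 8)) * (12 + (5 - 12)))
Evaluating step by step:
  5 + 4 = 9
  10 * 8 = 80
  9 - 80 = -71
  5 - 12 = -7
  12 + -7 = 5
  -71 * 5 = -355
Result: -355

-355


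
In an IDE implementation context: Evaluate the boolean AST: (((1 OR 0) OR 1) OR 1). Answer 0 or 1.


Step 1: Evaluate inner node
  1 OR 0 = 1
Step 2: Evaluate next node
  1 OR 1 = 1
Step 3: Evaluate root node
  1 OR 1 = 1

1


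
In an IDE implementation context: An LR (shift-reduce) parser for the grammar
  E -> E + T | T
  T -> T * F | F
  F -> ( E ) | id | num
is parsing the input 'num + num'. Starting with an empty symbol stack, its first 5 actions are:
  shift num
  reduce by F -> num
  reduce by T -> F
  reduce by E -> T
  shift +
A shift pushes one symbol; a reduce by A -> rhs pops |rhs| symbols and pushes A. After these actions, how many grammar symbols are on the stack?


Tracking the symbol stack through each action:
  Action 1: shift 'num' : push -> stack = [num] (size 1)
  Action 2: reduce by F -> num : pop 1, push F -> stack = [F] (size 1)
  Action 3: reduce by T -> F : pop 1, push T -> stack = [T] (size 1)
  Action 4: reduce by E -> T : pop 1, push E -> stack = [E] (size 1)
  Action 5: shift '+' : push -> stack = [E, +] (size 2)
Final stack size: 2

2


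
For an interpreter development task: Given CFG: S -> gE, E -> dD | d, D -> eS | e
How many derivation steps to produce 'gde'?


Grammar: S -> gE, E -> dD | d, D -> eS | e
Deriving 'gde':
Step 1: S -> gE => gE
Step 2: E -> dD => gdD
Step 3: D -> e => gde
Total derivation steps: 3

3


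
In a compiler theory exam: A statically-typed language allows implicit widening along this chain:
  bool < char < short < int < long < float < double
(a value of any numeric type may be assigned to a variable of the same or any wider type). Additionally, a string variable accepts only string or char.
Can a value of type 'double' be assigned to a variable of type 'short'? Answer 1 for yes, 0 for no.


Target variable type: short
Source value type: double
Numeric ranks: double=6, short=2
Widening allowed iff rank(source) <= rank(target): 6 <= 2? No
Result: 0

0


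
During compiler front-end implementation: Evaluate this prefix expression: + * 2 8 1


Parsing prefix expression: + * 2 8 1
Step 1: Innermost operation '* 2 8'
  2 * 8 = 16
Step 2: Outer operation '+ [16] 1'
  16 + 1 = 17

17


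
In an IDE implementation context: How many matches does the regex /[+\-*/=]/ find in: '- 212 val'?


Pattern: /[+\-*/=]/ (operators)
Input: '- 212 val'
Scanning for matches:
  Match 1: '-'
Total matches: 1

1


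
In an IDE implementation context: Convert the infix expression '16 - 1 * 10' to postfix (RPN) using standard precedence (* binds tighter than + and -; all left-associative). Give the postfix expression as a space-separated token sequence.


Applying the shunting-yard algorithm:
  Operand 16 -> output
  Push '-' onto operator stack -> op-stack: [-]
  Operand 1 -> output
  Push '*' onto operator stack -> op-stack: [-, *]
  Operand 10 -> output
  End of input: pop '*' to output
  End of input: pop '-' to output
Postfix result: 16 1 10 * -

16 1 10 * -


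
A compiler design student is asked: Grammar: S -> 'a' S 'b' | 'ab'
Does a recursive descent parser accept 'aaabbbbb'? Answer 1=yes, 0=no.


Grammar accepts strings of the form a^n b^n (n >= 1)
Word: 'aaabbbbb'
Counting: 3 a's and 5 b's
Check: 3 == 5? No
Mismatch: a-count != b-count
Rejected

0


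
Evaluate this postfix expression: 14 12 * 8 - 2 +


Processing tokens left to right:
Push 14, Push 12
Pop 14 and 12, compute 14 * 12 = 168, push 168
Push 8
Pop 168 and 8, compute 168 - 8 = 160, push 160
Push 2
Pop 160 and 2, compute 160 + 2 = 162, push 162
Stack result: 162

162


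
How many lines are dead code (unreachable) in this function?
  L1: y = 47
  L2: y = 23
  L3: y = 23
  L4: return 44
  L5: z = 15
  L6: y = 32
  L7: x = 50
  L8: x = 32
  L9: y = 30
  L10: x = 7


Analyzing control flow:
  L1: reachable (before return)
  L2: reachable (before return)
  L3: reachable (before return)
  L4: reachable (return statement)
  L5: DEAD (after return at L4)
  L6: DEAD (after return at L4)
  L7: DEAD (after return at L4)
  L8: DEAD (after return at L4)
  L9: DEAD (after return at L4)
  L10: DEAD (after return at L4)
Return at L4, total lines = 10
Dead lines: L5 through L10
Count: 6

6


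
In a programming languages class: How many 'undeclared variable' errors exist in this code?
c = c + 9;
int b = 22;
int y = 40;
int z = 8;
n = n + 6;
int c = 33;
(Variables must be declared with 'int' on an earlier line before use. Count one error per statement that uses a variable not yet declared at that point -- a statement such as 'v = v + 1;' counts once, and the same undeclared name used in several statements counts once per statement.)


Scanning code line by line:
  Line 1: use 'c' -> ERROR (undeclared)
  Line 2: declare 'b' -> declared = ['b']
  Line 3: declare 'y' -> declared = ['b', 'y']
  Line 4: declare 'z' -> declared = ['b', 'y', 'z']
  Line 5: use 'n' -> ERROR (undeclared)
  Line 6: declare 'c' -> declared = ['b', 'c', 'y', 'z']
Total undeclared variable errors: 2

2


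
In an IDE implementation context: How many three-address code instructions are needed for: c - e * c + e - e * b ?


Expression: c - e * c + e - e * b
Generating three-address code (respecting * over +/- precedence):
  Instruction 1: t1 = e * c
  Instruction 2: t2 = e * b
  Instruction 3: t3 = c - t1
  Instruction 4: t4 = t3 + e
  Instruction 5: t5 = t4 - t2
Total instructions: 5

5


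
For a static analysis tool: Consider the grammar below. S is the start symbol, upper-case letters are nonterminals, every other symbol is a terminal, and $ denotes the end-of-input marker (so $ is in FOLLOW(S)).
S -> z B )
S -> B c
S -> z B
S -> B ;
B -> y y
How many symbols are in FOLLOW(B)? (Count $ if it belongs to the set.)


S is the start symbol and does not occur in any rule body, so FOLLOW(S) = {$}.
Examining every occurrence of B in a rule body:
  S -> z B ) : B is followed by terminal ')' -> add ')'
  S -> B c : B is followed by terminal 'c' -> add 'c'
  S -> z B : B is at the right end -> add FOLLOW(S) = {$}
  S -> B ; : B is followed by terminal ';' -> add ';'
  B -> y y : B does not occur in the body -> contributes nothing
FOLLOW(B) = {), ;, c, $}
Count: 4

4


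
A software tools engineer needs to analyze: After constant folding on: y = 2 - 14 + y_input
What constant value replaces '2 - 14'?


Identifying constant sub-expression:
  Original: y = 2 - 14 + y_input
  2 and 14 are both compile-time constants
  Evaluating: 2 - 14 = -12
  After folding: y = -12 + y_input

-12


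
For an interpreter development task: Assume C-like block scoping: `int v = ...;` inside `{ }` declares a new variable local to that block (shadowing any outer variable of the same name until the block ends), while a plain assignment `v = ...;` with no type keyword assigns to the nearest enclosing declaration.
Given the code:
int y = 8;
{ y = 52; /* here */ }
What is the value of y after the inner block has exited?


Analyzing scoping rules:
Outer scope: declares y = 8
Inner block: 'y = 52;' has no type keyword, so it is an assignment to the outer y (no shadowing)
The assignment changed the outer variable itself, so the new value persists after the block -> 52
Result: 52

52


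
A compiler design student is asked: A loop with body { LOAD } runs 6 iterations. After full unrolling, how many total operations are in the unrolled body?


Loop body operations: LOAD (1 op per iteration)
Unrolling 6 iterations:
  Iteration 1: LOAD (1 ops)
  Iteration 2: LOAD (1 ops)
  Iteration 3: LOAD (1 ops)
  Iteration 4: LOAD (1 ops)
  Iteration 5: LOAD (1 ops)
  Iteration 6: LOAD (1 ops)
Total: 6 iterations * 1 ops/iter = 6 operations

6


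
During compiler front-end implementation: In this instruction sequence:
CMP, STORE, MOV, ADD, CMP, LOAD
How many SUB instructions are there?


Scanning instruction sequence for SUB:
  Position 1: CMP
  Position 2: STORE
  Position 3: MOV
  Position 4: ADD
  Position 5: CMP
  Position 6: LOAD
Matches at positions: []
Total SUB count: 0

0


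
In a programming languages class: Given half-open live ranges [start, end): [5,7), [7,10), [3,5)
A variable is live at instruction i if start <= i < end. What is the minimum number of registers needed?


Live ranges:
  Var0: [5, 7)
  Var1: [7, 10)
  Var2: [3, 5)
Sweep-line events (position, delta, active):
  pos=3 start -> active=1
  pos=5 end -> active=0
  pos=5 start -> active=1
  pos=7 end -> active=0
  pos=7 start -> active=1
  pos=10 end -> active=0
Maximum simultaneous active: 1
Minimum registers needed: 1

1


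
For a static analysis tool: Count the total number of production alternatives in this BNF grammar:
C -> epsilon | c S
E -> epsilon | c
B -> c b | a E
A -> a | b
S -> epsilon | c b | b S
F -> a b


Counting alternatives per rule:
  C: 2 alternative(s)
  E: 2 alternative(s)
  B: 2 alternative(s)
  A: 2 alternative(s)
  S: 3 alternative(s)
  F: 1 alternative(s)
Sum: 2 + 2 + 2 + 2 + 3 + 1 = 12

12


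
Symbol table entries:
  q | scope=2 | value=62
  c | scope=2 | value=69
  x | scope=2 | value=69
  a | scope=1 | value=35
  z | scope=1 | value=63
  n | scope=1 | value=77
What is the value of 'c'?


Searching symbol table for 'c':
  q | scope=2 | value=62
  c | scope=2 | value=69 <- MATCH
  x | scope=2 | value=69
  a | scope=1 | value=35
  z | scope=1 | value=63
  n | scope=1 | value=77
Found 'c' at scope 2 with value 69

69


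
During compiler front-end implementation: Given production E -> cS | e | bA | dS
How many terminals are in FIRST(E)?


Production: E -> cS | e | bA | dS
Examining each alternative for leading terminals:
  E -> cS : first terminal = 'c'
  E -> e : first terminal = 'e'
  E -> bA : first terminal = 'b'
  E -> dS : first terminal = 'd'
FIRST(E) = {b, c, d, e}
Count: 4

4


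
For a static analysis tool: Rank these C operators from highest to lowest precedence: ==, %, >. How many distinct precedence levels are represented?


Looking up precedence for each operator:
  == -> precedence 3
  % -> precedence 6
  > -> precedence 4
Sorted highest to lowest: %, >, ==
Distinct precedence values: [6, 4, 3]
Number of distinct levels: 3

3


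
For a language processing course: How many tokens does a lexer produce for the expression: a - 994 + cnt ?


Scanning 'a - 994 + cnt'
Token 1: 'a' -> identifier
Token 2: '-' -> operator
Token 3: '994' -> integer_literal
Token 4: '+' -> operator
Token 5: 'cnt' -> identifier
Total tokens: 5

5


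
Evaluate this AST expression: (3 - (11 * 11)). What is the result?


Expression: (3 - (11 * 11))
Evaluating step by step:
  11 * 11 = 121
  3 - 121 = -118
Result: -118

-118


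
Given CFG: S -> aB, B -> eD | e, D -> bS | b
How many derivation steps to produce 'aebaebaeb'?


Grammar: S -> aB, B -> eD | e, D -> bS | b
Deriving 'aebaebaeb':
Step 1: S -> aB => aB
Step 2: B -> eD => aeD
Step 3: D -> bS => aebS
Step 4: S -> aB => aebaB
Step 5: B -> eD => aebaeD
Step 6: D -> bS => aebaebS
Step 7: S -> aB => aebaebaB
Step 8: B -> eD => aebaebaeD
Step 9: D -> b => aebaebaeb
Total derivation steps: 9

9


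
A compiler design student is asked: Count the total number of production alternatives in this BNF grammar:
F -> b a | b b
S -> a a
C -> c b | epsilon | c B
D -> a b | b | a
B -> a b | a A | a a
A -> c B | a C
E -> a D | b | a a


Counting alternatives per rule:
  F: 2 alternative(s)
  S: 1 alternative(s)
  C: 3 alternative(s)
  D: 3 alternative(s)
  B: 3 alternative(s)
  A: 2 alternative(s)
  E: 3 alternative(s)
Sum: 2 + 1 + 3 + 3 + 3 + 2 + 3 = 17

17


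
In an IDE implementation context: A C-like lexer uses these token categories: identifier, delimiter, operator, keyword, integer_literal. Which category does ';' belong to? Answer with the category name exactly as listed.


Token: ';'
Checking categories:
  identifier: no
  integer_literal: no
  operator: no
  keyword: no
  delimiter: YES
Category: delimiter

delimiter


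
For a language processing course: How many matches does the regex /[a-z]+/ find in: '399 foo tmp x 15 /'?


Pattern: /[a-z]+/ (identifiers)
Input: '399 foo tmp x 15 /'
Scanning for matches:
  Match 1: 'foo'
  Match 2: 'tmp'
  Match 3: 'x'
Total matches: 3

3


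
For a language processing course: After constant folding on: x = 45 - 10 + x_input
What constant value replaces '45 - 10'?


Identifying constant sub-expression:
  Original: x = 45 - 10 + x_input
  45 and 10 are both compile-time constants
  Evaluating: 45 - 10 = 35
  After folding: x = 35 + x_input

35


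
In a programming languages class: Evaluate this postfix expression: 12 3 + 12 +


Processing tokens left to right:
Push 12, Push 3
Pop 12 and 3, compute 12 + 3 = 15, push 15
Push 12
Pop 15 and 12, compute 15 + 12 = 27, push 27
Stack result: 27

27


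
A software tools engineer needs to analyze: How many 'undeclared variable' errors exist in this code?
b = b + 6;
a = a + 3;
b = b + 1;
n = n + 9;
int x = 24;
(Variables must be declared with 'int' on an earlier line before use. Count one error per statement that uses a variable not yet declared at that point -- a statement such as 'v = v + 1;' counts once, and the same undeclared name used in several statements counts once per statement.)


Scanning code line by line:
  Line 1: use 'b' -> ERROR (undeclared)
  Line 2: use 'a' -> ERROR (undeclared)
  Line 3: use 'b' -> ERROR (undeclared)
  Line 4: use 'n' -> ERROR (undeclared)
  Line 5: declare 'x' -> declared = ['x']
Total undeclared variable errors: 4

4


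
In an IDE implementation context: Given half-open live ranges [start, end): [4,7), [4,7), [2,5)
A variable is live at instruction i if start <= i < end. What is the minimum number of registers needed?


Live ranges:
  Var0: [4, 7)
  Var1: [4, 7)
  Var2: [2, 5)
Sweep-line events (position, delta, active):
  pos=2 start -> active=1
  pos=4 start -> active=2
  pos=4 start -> active=3
  pos=5 end -> active=2
  pos=7 end -> active=1
  pos=7 end -> active=0
Maximum simultaneous active: 3
Minimum registers needed: 3

3


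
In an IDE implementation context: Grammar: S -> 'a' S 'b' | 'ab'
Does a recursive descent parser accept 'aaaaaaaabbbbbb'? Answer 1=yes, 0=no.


Grammar accepts strings of the form a^n b^n (n >= 1)
Word: 'aaaaaaaabbbbbb'
Counting: 8 a's and 6 b's
Check: 8 == 6? No
Mismatch: a-count != b-count
Rejected

0


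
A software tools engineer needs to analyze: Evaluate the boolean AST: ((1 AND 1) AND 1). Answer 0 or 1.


Step 1: Evaluate inner node
  1 AND 1 = 1
Step 2: Evaluate root node
  1 AND 1 = 1

1


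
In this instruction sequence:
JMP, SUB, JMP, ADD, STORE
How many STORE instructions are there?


Scanning instruction sequence for STORE:
  Position 1: JMP
  Position 2: SUB
  Position 3: JMP
  Position 4: ADD
  Position 5: STORE <- MATCH
Matches at positions: [5]
Total STORE count: 1

1


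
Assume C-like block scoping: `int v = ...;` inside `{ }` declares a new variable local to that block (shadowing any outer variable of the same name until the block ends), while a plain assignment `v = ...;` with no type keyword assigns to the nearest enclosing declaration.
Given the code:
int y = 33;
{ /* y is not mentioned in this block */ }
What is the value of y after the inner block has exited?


Analyzing scoping rules:
Outer scope: declares y = 33
Inner block: y is neither redeclared nor assigned -> unchanged
After the block -> 33
Result: 33

33


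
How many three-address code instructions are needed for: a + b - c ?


Expression: a + b - c
Generating three-address code (respecting * over +/- precedence):
  Instruction 1: t1 = a + b
  Instruction 2: t2 = t1 - c
Total instructions: 2

2


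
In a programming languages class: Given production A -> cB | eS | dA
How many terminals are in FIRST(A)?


Production: A -> cB | eS | dA
Examining each alternative for leading terminals:
  A -> cB : first terminal = 'c'
  A -> eS : first terminal = 'e'
  A -> dA : first terminal = 'd'
FIRST(A) = {c, d, e}
Count: 3

3


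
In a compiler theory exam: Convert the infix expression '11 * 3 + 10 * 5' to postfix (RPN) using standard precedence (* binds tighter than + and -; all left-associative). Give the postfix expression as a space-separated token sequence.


Applying the shunting-yard algorithm:
  Operand 11 -> output
  Push '*' onto operator stack -> op-stack: [*]
  Operand 3 -> output
  See '+' (prec 1); top '*' (prec 2) >= it -> pop '*' to output
  Push '+' onto operator stack -> op-stack: [+]
  Operand 10 -> output
  Push '*' onto operator stack -> op-stack: [+, *]
  Operand 5 -> output
  End of input: pop '*' to output
  End of input: pop '+' to output
Postfix result: 11 3 * 10 5 * +

11 3 * 10 5 * +


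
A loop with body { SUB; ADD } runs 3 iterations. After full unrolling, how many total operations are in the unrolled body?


Loop body operations: SUB, ADD (2 ops per iteration)
Unrolling 3 iterations:
  Iteration 1: SUB, ADD (2 ops)
  Iteration 2: SUB, ADD (2 ops)
  Iteration 3: SUB, ADD (2 ops)
Total: 3 iterations * 2 ops/iter = 6 operations

6


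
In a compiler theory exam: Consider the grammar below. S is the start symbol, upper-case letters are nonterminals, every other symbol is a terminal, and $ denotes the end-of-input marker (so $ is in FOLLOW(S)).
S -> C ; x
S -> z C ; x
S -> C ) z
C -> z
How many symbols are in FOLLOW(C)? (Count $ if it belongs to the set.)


S is the start symbol and does not occur in any rule body, so FOLLOW(S) = {$}.
Examining every occurrence of C in a rule body:
  S -> C ; x : C is followed by terminal ';' -> add ';'
  S -> z C ; x : C is followed by terminal ';' -> add ';' (already in the set)
  S -> C ) z : C is followed by terminal ')' -> add ')'
  C -> z : C does not occur in the body -> contributes nothing
FOLLOW(C) = {), ;}
Count: 2

2


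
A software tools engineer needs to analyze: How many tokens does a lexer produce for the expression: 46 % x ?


Scanning '46 % x'
Token 1: '46' -> integer_literal
Token 2: '%' -> operator
Token 3: 'x' -> identifier
Total tokens: 3

3


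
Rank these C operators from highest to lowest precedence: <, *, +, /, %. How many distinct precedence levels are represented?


Looking up precedence for each operator:
  < -> precedence 4
  * -> precedence 6
  + -> precedence 5
  / -> precedence 6
  % -> precedence 6
Sorted highest to lowest: *, /, %, +, <
Distinct precedence values: [6, 5, 4]
Number of distinct levels: 3

3


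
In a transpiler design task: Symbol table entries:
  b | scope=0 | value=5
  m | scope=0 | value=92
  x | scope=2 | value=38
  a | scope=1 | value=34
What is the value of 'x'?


Searching symbol table for 'x':
  b | scope=0 | value=5
  m | scope=0 | value=92
  x | scope=2 | value=38 <- MATCH
  a | scope=1 | value=34
Found 'x' at scope 2 with value 38

38


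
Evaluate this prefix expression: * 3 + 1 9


Parsing prefix expression: * 3 + 1 9
Step 1: Innermost operation '+ 1 9'
  1 + 9 = 10
Step 2: Outer operation '* 3 [10]'
  3 * 10 = 30

30


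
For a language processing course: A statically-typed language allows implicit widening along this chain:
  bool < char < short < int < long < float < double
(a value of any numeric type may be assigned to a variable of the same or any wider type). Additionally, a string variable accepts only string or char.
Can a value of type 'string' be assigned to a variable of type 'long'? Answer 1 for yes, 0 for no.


Target variable type: long
Source value type: string
Rule: string cannot widen to any numeric type
Result: 0

0


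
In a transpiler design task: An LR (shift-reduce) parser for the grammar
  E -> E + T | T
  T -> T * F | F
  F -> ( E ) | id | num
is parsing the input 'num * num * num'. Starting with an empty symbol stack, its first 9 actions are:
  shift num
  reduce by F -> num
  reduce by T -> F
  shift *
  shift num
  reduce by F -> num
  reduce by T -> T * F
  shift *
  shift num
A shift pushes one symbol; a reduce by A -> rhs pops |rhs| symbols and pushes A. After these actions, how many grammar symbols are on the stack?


Tracking the symbol stack through each action:
  Action 1: shift 'num' : push -> stack = [num] (size 1)
  Action 2: reduce by F -> num : pop 1, push F -> stack = [F] (size 1)
  Action 3: reduce by T -> F : pop 1, push T -> stack = [T] (size 1)
  Action 4: shift '*' : push -> stack = [T, *] (size 2)
  Action 5: shift 'num' : push -> stack = [T, *, num] (size 3)
  Action 6: reduce by F -> num : pop 1, push F -> stack = [T, *, F] (size 3)
  Action 7: reduce by T -> T * F : pop 3, push T -> stack = [T] (size 1)
  Action 8: shift '*' : push -> stack = [T, *] (size 2)
  Action 9: shift 'num' : push -> stack = [T, *, num] (size 3)
Final stack size: 3

3


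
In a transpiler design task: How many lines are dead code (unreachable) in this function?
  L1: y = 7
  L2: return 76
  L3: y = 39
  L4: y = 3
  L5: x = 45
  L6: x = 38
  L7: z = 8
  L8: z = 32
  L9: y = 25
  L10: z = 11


Analyzing control flow:
  L1: reachable (before return)
  L2: reachable (return statement)
  L3: DEAD (after return at L2)
  L4: DEAD (after return at L2)
  L5: DEAD (after return at L2)
  L6: DEAD (after return at L2)
  L7: DEAD (after return at L2)
  L8: DEAD (after return at L2)
  L9: DEAD (after return at L2)
  L10: DEAD (after return at L2)
Return at L2, total lines = 10
Dead lines: L3 through L10
Count: 8

8


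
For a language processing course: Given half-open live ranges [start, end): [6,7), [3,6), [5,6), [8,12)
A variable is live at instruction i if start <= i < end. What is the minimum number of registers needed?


Live ranges:
  Var0: [6, 7)
  Var1: [3, 6)
  Var2: [5, 6)
  Var3: [8, 12)
Sweep-line events (position, delta, active):
  pos=3 start -> active=1
  pos=5 start -> active=2
  pos=6 end -> active=1
  pos=6 end -> active=0
  pos=6 start -> active=1
  pos=7 end -> active=0
  pos=8 start -> active=1
  pos=12 end -> active=0
Maximum simultaneous active: 2
Minimum registers needed: 2

2


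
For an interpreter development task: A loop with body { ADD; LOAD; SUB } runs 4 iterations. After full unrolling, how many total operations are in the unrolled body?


Loop body operations: ADD, LOAD, SUB (3 ops per iteration)
Unrolling 4 iterations:
  Iteration 1: ADD, LOAD, SUB (3 ops)
  Iteration 2: ADD, LOAD, SUB (3 ops)
  Iteration 3: ADD, LOAD, SUB (3 ops)
  Iteration 4: ADD, LOAD, SUB (3 ops)
Total: 4 iterations * 3 ops/iter = 12 operations

12


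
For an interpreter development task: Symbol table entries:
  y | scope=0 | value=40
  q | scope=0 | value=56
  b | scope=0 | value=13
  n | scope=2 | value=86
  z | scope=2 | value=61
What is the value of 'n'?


Searching symbol table for 'n':
  y | scope=0 | value=40
  q | scope=0 | value=56
  b | scope=0 | value=13
  n | scope=2 | value=86 <- MATCH
  z | scope=2 | value=61
Found 'n' at scope 2 with value 86

86


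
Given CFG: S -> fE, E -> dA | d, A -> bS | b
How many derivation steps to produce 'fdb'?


Grammar: S -> fE, E -> dA | d, A -> bS | b
Deriving 'fdb':
Step 1: S -> fE => fE
Step 2: E -> dA => fdA
Step 3: A -> b => fdb
Total derivation steps: 3

3


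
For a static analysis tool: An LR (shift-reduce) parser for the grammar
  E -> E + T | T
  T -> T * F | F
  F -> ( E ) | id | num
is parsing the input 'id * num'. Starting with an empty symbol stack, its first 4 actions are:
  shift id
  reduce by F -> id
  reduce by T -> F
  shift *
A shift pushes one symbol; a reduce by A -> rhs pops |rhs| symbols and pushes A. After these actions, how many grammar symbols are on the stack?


Tracking the symbol stack through each action:
  Action 1: shift 'id' : push -> stack = [id] (size 1)
  Action 2: reduce by F -> id : pop 1, push F -> stack = [F] (size 1)
  Action 3: reduce by T -> F : pop 1, push T -> stack = [T] (size 1)
  Action 4: shift '*' : push -> stack = [T, *] (size 2)
Final stack size: 2

2


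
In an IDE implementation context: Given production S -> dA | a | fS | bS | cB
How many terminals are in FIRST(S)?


Production: S -> dA | a | fS | bS | cB
Examining each alternative for leading terminals:
  S -> dA : first terminal = 'd'
  S -> a : first terminal = 'a'
  S -> fS : first terminal = 'f'
  S -> bS : first terminal = 'b'
  S -> cB : first terminal = 'c'
FIRST(S) = {a, b, c, d, f}
Count: 5

5


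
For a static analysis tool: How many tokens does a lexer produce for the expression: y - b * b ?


Scanning 'y - b * b'
Token 1: 'y' -> identifier
Token 2: '-' -> operator
Token 3: 'b' -> identifier
Token 4: '*' -> operator
Token 5: 'b' -> identifier
Total tokens: 5

5


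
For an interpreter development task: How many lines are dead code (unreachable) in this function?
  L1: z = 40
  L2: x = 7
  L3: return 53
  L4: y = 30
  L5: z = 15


Analyzing control flow:
  L1: reachable (before return)
  L2: reachable (before return)
  L3: reachable (return statement)
  L4: DEAD (after return at L3)
  L5: DEAD (after return at L3)
Return at L3, total lines = 5
Dead lines: L4 through L5
Count: 2

2


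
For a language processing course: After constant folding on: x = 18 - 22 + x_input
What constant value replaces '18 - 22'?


Identifying constant sub-expression:
  Original: x = 18 - 22 + x_input
  18 and 22 are both compile-time constants
  Evaluating: 18 - 22 = -4
  After folding: x = -4 + x_input

-4


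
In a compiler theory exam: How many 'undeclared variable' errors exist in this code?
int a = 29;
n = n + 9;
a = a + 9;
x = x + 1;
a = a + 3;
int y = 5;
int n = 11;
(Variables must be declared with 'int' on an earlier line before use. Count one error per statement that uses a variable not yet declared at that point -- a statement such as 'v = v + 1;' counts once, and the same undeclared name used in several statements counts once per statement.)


Scanning code line by line:
  Line 1: declare 'a' -> declared = ['a']
  Line 2: use 'n' -> ERROR (undeclared)
  Line 3: use 'a' -> OK (declared)
  Line 4: use 'x' -> ERROR (undeclared)
  Line 5: use 'a' -> OK (declared)
  Line 6: declare 'y' -> declared = ['a', 'y']
  Line 7: declare 'n' -> declared = ['a', 'n', 'y']
Total undeclared variable errors: 2

2


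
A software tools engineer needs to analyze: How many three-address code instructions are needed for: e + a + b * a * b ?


Expression: e + a + b * a * b
Generating three-address code (respecting * over +/- precedence):
  Instruction 1: t1 = b * a
  Instruction 2: t2 = t1 * b
  Instruction 3: t3 = e + a
  Instruction 4: t4 = t3 + t2
Total instructions: 4

4


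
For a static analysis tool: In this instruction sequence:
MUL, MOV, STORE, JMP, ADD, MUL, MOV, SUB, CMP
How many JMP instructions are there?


Scanning instruction sequence for JMP:
  Position 1: MUL
  Position 2: MOV
  Position 3: STORE
  Position 4: JMP <- MATCH
  Position 5: ADD
  Position 6: MUL
  Position 7: MOV
  Position 8: SUB
  Position 9: CMP
Matches at positions: [4]
Total JMP count: 1

1


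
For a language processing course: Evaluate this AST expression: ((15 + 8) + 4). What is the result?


Expression: ((15 + 8) + 4)
Evaluating step by step:
  15 + 8 = 23
  23 + 4 = 27
Result: 27

27


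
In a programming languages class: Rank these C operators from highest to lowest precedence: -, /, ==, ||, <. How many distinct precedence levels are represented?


Looking up precedence for each operator:
  - -> precedence 5
  / -> precedence 6
  == -> precedence 3
  || -> precedence 1
  < -> precedence 4
Sorted highest to lowest: /, -, <, ==, ||
Distinct precedence values: [6, 5, 4, 3, 1]
Number of distinct levels: 5

5


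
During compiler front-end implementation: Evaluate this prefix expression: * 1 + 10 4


Parsing prefix expression: * 1 + 10 4
Step 1: Innermost operation '+ 10 4'
  10 + 4 = 14
Step 2: Outer operation '* 1 [14]'
  1 * 14 = 14

14


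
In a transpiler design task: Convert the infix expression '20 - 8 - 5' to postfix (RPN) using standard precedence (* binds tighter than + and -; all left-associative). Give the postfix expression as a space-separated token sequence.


Applying the shunting-yard algorithm:
  Operand 20 -> output
  Push '-' onto operator stack -> op-stack: [-]
  Operand 8 -> output
  See '-' (prec 1); top '-' (prec 1) >= it -> pop '-' to output
  Push '-' onto operator stack -> op-stack: [-]
  Operand 5 -> output
  End of input: pop '-' to output
Postfix result: 20 8 - 5 -

20 8 - 5 -


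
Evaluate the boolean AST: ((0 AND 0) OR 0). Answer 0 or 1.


Step 1: Evaluate inner node
  0 AND 0 = 0
Step 2: Evaluate root node
  0 OR 0 = 0

0


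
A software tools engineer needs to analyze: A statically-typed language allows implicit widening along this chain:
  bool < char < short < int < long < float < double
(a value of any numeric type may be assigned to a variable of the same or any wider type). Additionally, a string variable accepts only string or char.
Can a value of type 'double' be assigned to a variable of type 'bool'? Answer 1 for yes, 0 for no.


Target variable type: bool
Source value type: double
Numeric ranks: double=6, bool=0
Widening allowed iff rank(source) <= rank(target): 6 <= 0? No
Result: 0

0


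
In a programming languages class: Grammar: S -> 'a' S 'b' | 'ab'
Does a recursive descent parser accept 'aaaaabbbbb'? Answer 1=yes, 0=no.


Grammar accepts strings of the form a^n b^n (n >= 1)
Word: 'aaaaabbbbb'
Counting: 5 a's and 5 b's
Check: 5 == 5? Yes
Derivation (S -> aSb applied 4 time(s), then S -> ab): S => aSb => aaSbb => aaaSbbb => aaaaSbbbb => aaaaabbbbb
Accepted

1


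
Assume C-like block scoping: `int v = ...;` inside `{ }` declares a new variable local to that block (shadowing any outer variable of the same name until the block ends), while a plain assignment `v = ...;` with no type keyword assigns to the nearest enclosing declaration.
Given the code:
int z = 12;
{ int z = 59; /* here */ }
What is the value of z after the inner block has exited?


Analyzing scoping rules:
Outer scope: declares z = 12
Inner block: 'int z = 59;' declares a NEW z that shadows the outer one
When the block exits the inner z goes out of scope; the outer z was never modified -> 12
Result: 12

12


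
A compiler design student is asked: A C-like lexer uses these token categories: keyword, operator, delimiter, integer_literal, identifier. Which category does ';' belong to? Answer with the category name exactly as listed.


Token: ';'
Checking categories:
  identifier: no
  integer_literal: no
  operator: no
  keyword: no
  delimiter: YES
Category: delimiter

delimiter


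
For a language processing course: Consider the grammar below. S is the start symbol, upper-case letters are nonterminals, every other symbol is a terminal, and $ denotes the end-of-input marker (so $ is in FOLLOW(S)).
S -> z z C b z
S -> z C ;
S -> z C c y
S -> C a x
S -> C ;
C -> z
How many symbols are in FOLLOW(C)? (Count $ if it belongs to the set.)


S is the start symbol and does not occur in any rule body, so FOLLOW(S) = {$}.
Examining every occurrence of C in a rule body:
  S -> z z C b z : C is followed by terminal 'b' -> add 'b'
  S -> z C ; : C is followed by terminal ';' -> add ';'
  S -> z C c y : C is followed by terminal 'c' -> add 'c'
  S -> C a x : C is followed by terminal 'a' -> add 'a'
  S -> C ; : C is followed by terminal ';' -> add ';' (already in the set)
  C -> z : C does not occur in the body -> contributes nothing
FOLLOW(C) = {;, a, b, c}
Count: 4

4


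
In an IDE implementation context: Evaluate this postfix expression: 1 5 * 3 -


Processing tokens left to right:
Push 1, Push 5
Pop 1 and 5, compute 1 * 5 = 5, push 5
Push 3
Pop 5 and 3, compute 5 - 3 = 2, push 2
Stack result: 2

2


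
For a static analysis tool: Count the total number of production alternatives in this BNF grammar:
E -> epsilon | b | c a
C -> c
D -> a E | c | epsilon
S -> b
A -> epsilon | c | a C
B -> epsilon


Counting alternatives per rule:
  E: 3 alternative(s)
  C: 1 alternative(s)
  D: 3 alternative(s)
  S: 1 alternative(s)
  A: 3 alternative(s)
  B: 1 alternative(s)
Sum: 3 + 1 + 3 + 1 + 3 + 1 = 12

12


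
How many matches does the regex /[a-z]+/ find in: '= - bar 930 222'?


Pattern: /[a-z]+/ (identifiers)
Input: '= - bar 930 222'
Scanning for matches:
  Match 1: 'bar'
Total matches: 1

1


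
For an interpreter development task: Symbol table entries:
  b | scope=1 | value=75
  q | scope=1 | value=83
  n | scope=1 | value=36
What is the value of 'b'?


Searching symbol table for 'b':
  b | scope=1 | value=75 <- MATCH
  q | scope=1 | value=83
  n | scope=1 | value=36
Found 'b' at scope 1 with value 75

75


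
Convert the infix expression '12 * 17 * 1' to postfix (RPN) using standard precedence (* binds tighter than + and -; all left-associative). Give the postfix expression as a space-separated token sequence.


Applying the shunting-yard algorithm:
  Operand 12 -> output
  Push '*' onto operator stack -> op-stack: [*]
  Operand 17 -> output
  See '*' (prec 2); top '*' (prec 2) >= it -> pop '*' to output
  Push '*' onto operator stack -> op-stack: [*]
  Operand 1 -> output
  End of input: pop '*' to output
Postfix result: 12 17 * 1 *

12 17 * 1 *


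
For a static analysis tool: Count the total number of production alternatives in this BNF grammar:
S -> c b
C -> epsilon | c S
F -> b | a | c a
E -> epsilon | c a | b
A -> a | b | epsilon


Counting alternatives per rule:
  S: 1 alternative(s)
  C: 2 alternative(s)
  F: 3 alternative(s)
  E: 3 alternative(s)
  A: 3 alternative(s)
Sum: 1 + 2 + 3 + 3 + 3 = 12

12


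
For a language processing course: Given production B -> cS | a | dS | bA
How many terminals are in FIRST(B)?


Production: B -> cS | a | dS | bA
Examining each alternative for leading terminals:
  B -> cS : first terminal = 'c'
  B -> a : first terminal = 'a'
  B -> dS : first terminal = 'd'
  B -> bA : first terminal = 'b'
FIRST(B) = {a, b, c, d}
Count: 4

4


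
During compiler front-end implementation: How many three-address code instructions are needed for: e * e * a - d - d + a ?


Expression: e * e * a - d - d + a
Generating three-address code (respecting * over +/- precedence):
  Instruction 1: t1 = e * e
  Instruction 2: t2 = t1 * a
  Instruction 3: t3 = t2 - d
  Instruction 4: t4 = t3 - d
  Instruction 5: t5 = t4 + a
Total instructions: 5

5


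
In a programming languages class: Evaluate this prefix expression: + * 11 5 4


Parsing prefix expression: + * 11 5 4
Step 1: Innermost operation '* 11 5'
  11 * 5 = 55
Step 2: Outer operation '+ [55] 4'
  55 + 4 = 59

59


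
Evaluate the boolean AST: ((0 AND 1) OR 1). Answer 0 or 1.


Step 1: Evaluate inner node
  0 AND 1 = 0
Step 2: Evaluate root node
  0 OR 1 = 1

1


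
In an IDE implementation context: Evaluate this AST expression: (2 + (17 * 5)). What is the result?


Expression: (2 + (17 * 5))
Evaluating step by step:
  17 * 5 = 85
  2 + 85 = 87
Result: 87

87


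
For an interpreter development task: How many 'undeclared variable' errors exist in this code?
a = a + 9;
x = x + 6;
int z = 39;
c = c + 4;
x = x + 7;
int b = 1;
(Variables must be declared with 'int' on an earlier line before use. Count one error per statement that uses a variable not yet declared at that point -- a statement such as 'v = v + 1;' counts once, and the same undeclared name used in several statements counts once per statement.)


Scanning code line by line:
  Line 1: use 'a' -> ERROR (undeclared)
  Line 2: use 'x' -> ERROR (undeclared)
  Line 3: declare 'z' -> declared = ['z']
  Line 4: use 'c' -> ERROR (undeclared)
  Line 5: use 'x' -> ERROR (undeclared)
  Line 6: declare 'b' -> declared = ['b', 'z']
Total undeclared variable errors: 4

4


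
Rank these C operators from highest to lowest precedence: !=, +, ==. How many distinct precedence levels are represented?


Looking up precedence for each operator:
  != -> precedence 3
  + -> precedence 5
  == -> precedence 3
Sorted highest to lowest: +, !=, ==
Distinct precedence values: [5, 3]
Number of distinct levels: 2

2


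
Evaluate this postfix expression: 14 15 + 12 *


Processing tokens left to right:
Push 14, Push 15
Pop 14 and 15, compute 14 + 15 = 29, push 29
Push 12
Pop 29 and 12, compute 29 * 12 = 348, push 348
Stack result: 348

348
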